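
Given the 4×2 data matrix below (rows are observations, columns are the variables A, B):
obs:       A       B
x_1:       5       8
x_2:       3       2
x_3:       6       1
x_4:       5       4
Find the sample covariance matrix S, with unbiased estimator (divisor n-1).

Step 1 — column means:
  mean(A) = (5 + 3 + 6 + 5) / 4 = 19/4 = 4.75
  mean(B) = (8 + 2 + 1 + 4) / 4 = 15/4 = 3.75

Step 2 — sample covariance S[i,j] = (1/(n-1)) · Σ_k (x_{k,i} - mean_i) · (x_{k,j} - mean_j), with n-1 = 3.
  S[A,A] = ((0.25)·(0.25) + (-1.75)·(-1.75) + (1.25)·(1.25) + (0.25)·(0.25)) / 3 = 4.75/3 = 1.5833
  S[A,B] = ((0.25)·(4.25) + (-1.75)·(-1.75) + (1.25)·(-2.75) + (0.25)·(0.25)) / 3 = 0.75/3 = 0.25
  S[B,B] = ((4.25)·(4.25) + (-1.75)·(-1.75) + (-2.75)·(-2.75) + (0.25)·(0.25)) / 3 = 28.75/3 = 9.5833

S is symmetric (S[j,i] = S[i,j]). Assembling:

S = [[1.5833, 0.25],
 [0.25, 9.5833]]


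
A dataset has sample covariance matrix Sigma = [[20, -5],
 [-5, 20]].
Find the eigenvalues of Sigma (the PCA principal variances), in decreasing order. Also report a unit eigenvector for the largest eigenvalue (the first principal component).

Step 1 — characteristic polynomial of 2×2 Sigma:
  det(Sigma - λI) = λ² - trace · λ + det = 0.
  trace = 20 + 20 = 40, det = 20·20 - (-5)² = 375.
Step 2 — discriminant:
  Δ = trace² - 4·det = 1600 - 1500 = 100.
Step 3 — eigenvalues:
  λ = (trace ± √Δ)/2 = (40 ± 10)/2,
  λ_1 = 25,  λ_2 = 15.

Step 4 — unit eigenvector for λ_1: solve (Sigma - λ_1 I)v = 0. First row:
  (20 - 25)·v_x + (-5)·v_y = 0, i.e. (-5)·v_x + (-5)·v_y = 0,
  so v ∝ (b, λ_1 - a) = (-5, 5); multiply by -1 so the first entry is positive: u = (5, -5).
  ||u|| = √((5)² + (-5)²) = √(50) ≈ 7.0711,
  v_1 = u/||u|| ≈ (0.7071, -0.7071) (||v_1|| = 1).

λ_1 = 25,  λ_2 = 15;  v_1 ≈ (0.7071, -0.7071)


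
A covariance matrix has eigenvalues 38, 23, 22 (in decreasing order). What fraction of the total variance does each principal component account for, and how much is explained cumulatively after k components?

Step 1 — total variance = trace(Sigma) = Σ λ_i = 38 + 23 + 22 = 83.

Step 2 — fraction explained by component i = λ_i / Σ λ:
  PC1: 38/83 = 0.4578
  PC2: 23/83 = 0.2771
  PC3: 22/83 = 0.2651

Step 3 — cumulative fraction after k components = (λ_1 + ... + λ_k) / Σ λ:
  k = 1: 38/83 = 0.4578
  k = 2: (38 + 23)/83 = 61/83 = 0.7349
  k = 3: (38 + 23 + 22)/83 = 83/83 = 1

Summary (fraction, with percent):

explained: PC1 0.4578 (45.78%), PC2 0.2771 (27.71%), PC3 0.2651 (26.51%);  cumulative: 0.4578, 0.7349, 1


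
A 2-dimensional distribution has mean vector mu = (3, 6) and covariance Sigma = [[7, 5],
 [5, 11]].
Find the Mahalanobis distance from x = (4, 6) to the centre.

Step 1 — centre the observation: (x - mu) = (1, 0).

Step 2 — invert Sigma. det(Sigma) = 7·11 - (5)² = 52.
  Sigma^{-1} = (1/det) · [[d, -b], [-b, a]] = [[0.2115, -0.0962],
 [-0.0962, 0.1346]].

Step 3 — form the quadratic (x - mu)^T · Sigma^{-1} · (x - mu):
  Sigma^{-1} · (x - mu) = (0.2115, -0.0962).
  (x - mu)^T · [Sigma^{-1} · (x - mu)] = (1)·(0.2115) + (0)·(-0.0962) = 0.2115.

Step 4 — take square root: d = √(0.2115) ≈ 0.4599.

d(x, mu) = √(0.2115) ≈ 0.4599


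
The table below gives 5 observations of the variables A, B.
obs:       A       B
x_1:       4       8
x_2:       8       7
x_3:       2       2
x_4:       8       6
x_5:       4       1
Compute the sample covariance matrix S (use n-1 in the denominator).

Step 1 — column means:
  mean(A) = (4 + 8 + 2 + 8 + 4) / 5 = 26/5 = 5.2
  mean(B) = (8 + 7 + 2 + 6 + 1) / 5 = 24/5 = 4.8

Step 2 — sample covariance S[i,j] = (1/(n-1)) · Σ_k (x_{k,i} - mean_i) · (x_{k,j} - mean_j), with n-1 = 4.
  S[A,A] = ((-1.2)·(-1.2) + (2.8)·(2.8) + (-3.2)·(-3.2) + (2.8)·(2.8) + (-1.2)·(-1.2)) / 4 = 28.8/4 = 7.2
  S[A,B] = ((-1.2)·(3.2) + (2.8)·(2.2) + (-3.2)·(-2.8) + (2.8)·(1.2) + (-1.2)·(-3.8)) / 4 = 19.2/4 = 4.8
  S[B,B] = ((3.2)·(3.2) + (2.2)·(2.2) + (-2.8)·(-2.8) + (1.2)·(1.2) + (-3.8)·(-3.8)) / 4 = 38.8/4 = 9.7

S is symmetric (S[j,i] = S[i,j]). Assembling:

S = [[7.2, 4.8],
 [4.8, 9.7]]


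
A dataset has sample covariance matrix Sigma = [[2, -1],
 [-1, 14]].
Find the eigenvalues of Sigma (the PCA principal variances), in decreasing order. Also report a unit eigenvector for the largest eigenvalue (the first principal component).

Step 1 — characteristic polynomial of 2×2 Sigma:
  det(Sigma - λI) = λ² - trace · λ + det = 0.
  trace = 2 + 14 = 16, det = 2·14 - (-1)² = 27.
Step 2 — discriminant:
  Δ = trace² - 4·det = 256 - 108 = 148.
Step 3 — eigenvalues:
  λ = (trace ± √Δ)/2 = (16 ± 12.1655)/2,
  λ_1 = 14.0828,  λ_2 = 1.9172.

Step 4 — unit eigenvector for λ_1: solve (Sigma - λ_1 I)v = 0. First row:
  (2 - 14.0828)·v_x + (-1)·v_y = 0, i.e. (-12.0828)·v_x + (-1)·v_y = 0,
  so v ∝ (b, λ_1 - a) = (-1, 12.0828); multiply by -1 so the first entry is positive: u = (1, -12.0828).
  ||u|| = √((1)² + (-12.0828)²) = √(146.9932) ≈ 12.1241,
  v_1 = u/||u|| ≈ (0.0825, -0.9966) (||v_1|| = 1).

λ_1 = 14.0828,  λ_2 = 1.9172;  v_1 ≈ (0.0825, -0.9966)


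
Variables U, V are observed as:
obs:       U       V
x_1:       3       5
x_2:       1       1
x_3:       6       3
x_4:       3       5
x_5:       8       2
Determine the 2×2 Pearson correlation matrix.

Step 1 — column means:
  mean(U) = (3 + 1 + 6 + 3 + 8) / 5 = 21/5 = 4.2
  mean(V) = (5 + 1 + 3 + 5 + 2) / 5 = 16/5 = 3.2

Step 2 — sample variances and covariances s[i,j] = (1/(n-1)) · Σ_k (x_{k,i} - mean_i) · (x_{k,j} - mean_j), with n-1 = 4:
  s[U,U] = ((-1.2)·(-1.2) + (-3.2)·(-3.2) + (1.8)·(1.8) + (-1.2)·(-1.2) + (3.8)·(3.8)) / 4 = 30.8/4 = 7.7
  s[U,V] = ((-1.2)·(1.8) + (-3.2)·(-2.2) + (1.8)·(-0.2) + (-1.2)·(1.8) + (3.8)·(-1.2)) / 4 = -2.2/4 = -0.55
  s[V,V] = ((1.8)·(1.8) + (-2.2)·(-2.2) + (-0.2)·(-0.2) + (1.8)·(1.8) + (-1.2)·(-1.2)) / 4 = 12.8/4 = 3.2
  Sample standard deviations s_i = √(s[i,i]):
  s(U) = √(7.7) = 2.7749
  s(V) = √(3.2) = 1.7889

Step 3 — r_{ij} = s_{ij} / (s_i · s_j):
  r[U,U] = 1 (diagonal).
  r[U,V] = -0.55 / (2.7749 · 1.7889) = -0.55 / 4.9639 = -0.1108
  r[V,V] = 1 (diagonal).

R is symmetric with unit diagonal. Assembling:

R = [[1, -0.1108],
 [-0.1108, 1]]


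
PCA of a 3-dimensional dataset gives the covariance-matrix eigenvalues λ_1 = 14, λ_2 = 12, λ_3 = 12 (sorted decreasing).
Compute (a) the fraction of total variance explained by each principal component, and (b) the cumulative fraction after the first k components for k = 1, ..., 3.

Step 1 — total variance = trace(Sigma) = Σ λ_i = 14 + 12 + 12 = 38.

Step 2 — fraction explained by component i = λ_i / Σ λ:
  PC1: 14/38 = 0.3684
  PC2: 12/38 = 0.3158
  PC3: 12/38 = 0.3158

Step 3 — cumulative fraction after k components = (λ_1 + ... + λ_k) / Σ λ:
  k = 1: 14/38 = 0.3684
  k = 2: (14 + 12)/38 = 26/38 = 0.6842
  k = 3: (14 + 12 + 12)/38 = 38/38 = 1

Summary (fraction, with percent):

explained: PC1 0.3684 (36.84%), PC2 0.3158 (31.58%), PC3 0.3158 (31.58%);  cumulative: 0.3684, 0.6842, 1


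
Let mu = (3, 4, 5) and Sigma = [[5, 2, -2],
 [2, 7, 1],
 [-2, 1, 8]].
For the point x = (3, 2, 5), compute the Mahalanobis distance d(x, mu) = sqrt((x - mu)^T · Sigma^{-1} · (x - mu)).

Step 1 — centre the observation: (x - mu) = (0, -2, 0).

Step 2 — invert Sigma (cofactor / det for 3×3, or solve directly):
  Sigma^{-1} = [[0.2657, -0.087, 0.0773],
 [-0.087, 0.1739, -0.0435],
 [0.0773, -0.0435, 0.1498]].

Step 3 — form the quadratic (x - mu)^T · Sigma^{-1} · (x - mu):
  Sigma^{-1} · (x - mu) = (0.1739, -0.3478, 0.087).
  (x - mu)^T · [Sigma^{-1} · (x - mu)] = (0)·(0.1739) + (-2)·(-0.3478) + (0)·(0.087) = 0.6957.

Step 4 — take square root: d = √(0.6957) ≈ 0.8341.

d(x, mu) = √(0.6957) ≈ 0.8341


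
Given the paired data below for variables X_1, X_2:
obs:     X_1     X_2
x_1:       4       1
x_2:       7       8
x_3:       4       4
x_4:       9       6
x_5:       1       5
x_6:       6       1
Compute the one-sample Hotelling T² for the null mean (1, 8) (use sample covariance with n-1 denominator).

Step 1 — sample mean vector:
  mean(X_1) = (4 + 7 + 4 + 9 + 1 + 6) / 6 = 31/6 = 5.1667
  mean(X_2) = (1 + 8 + 4 + 6 + 5 + 1) / 6 = 25/6 = 4.1667
  x̄ = (5.1667, 4.1667),  deviation x̄ - mu_0 = (5.1667, 4.1667) - (1, 8) = (4.1667, -3.8333).

Step 2 — sample covariance matrix, S[i,j] = (1/(n-1)) · Σ_k (x_{k,i} - mean_i) · (x_{k,j} - mean_j), divisor n-1 = 5:
  S[X_1,X_1] = ((-1.1667)·(-1.1667) + (1.8333)·(1.8333) + (-1.1667)·(-1.1667) + (3.8333)·(3.8333) + (-4.1667)·(-4.1667) + (0.8333)·(0.8333)) / 5 = 38.8333/5 = 7.7667
  S[X_1,X_2] = ((-1.1667)·(-3.1667) + (1.8333)·(3.8333) + (-1.1667)·(-0.1667) + (3.8333)·(1.8333) + (-4.1667)·(0.8333) + (0.8333)·(-3.1667)) / 5 = 11.8333/5 = 2.3667
  S[X_2,X_2] = ((-3.1667)·(-3.1667) + (3.8333)·(3.8333) + (-0.1667)·(-0.1667) + (1.8333)·(1.8333) + (0.8333)·(0.8333) + (-3.1667)·(-3.1667)) / 5 = 38.8333/5 = 7.7667
  S = [[7.7667, 2.3667],
 [2.3667, 7.7667]].

Step 3 — invert S. det(S) = 7.7667·7.7667 - (2.3667)² = 54.72.
  S^{-1} = (1/det) · [[d, -b], [-b, a]] = [[0.1419, -0.0433],
 [-0.0433, 0.1419]].

Step 4 — quadratic form (x̄ - mu_0)^T · S^{-1} · (x̄ - mu_0):
  S^{-1} · (x̄ - mu_0) = (0.7572, -0.7243),
  (x̄ - mu_0)^T · [...] = (4.1667)·(0.7572) + (-3.8333)·(-0.7243) = 5.9314.

Step 5 — scale by n: T² = 6 · 5.9314 = 35.5885.

T² ≈ 35.5885


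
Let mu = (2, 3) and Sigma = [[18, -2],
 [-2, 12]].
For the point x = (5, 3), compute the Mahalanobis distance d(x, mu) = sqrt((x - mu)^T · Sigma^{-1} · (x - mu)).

Step 1 — centre the observation: (x - mu) = (3, 0).

Step 2 — invert Sigma. det(Sigma) = 18·12 - (-2)² = 212.
  Sigma^{-1} = (1/det) · [[d, -b], [-b, a]] = [[0.0566, 0.0094],
 [0.0094, 0.0849]].

Step 3 — form the quadratic (x - mu)^T · Sigma^{-1} · (x - mu):
  Sigma^{-1} · (x - mu) = (0.1698, 0.0283).
  (x - mu)^T · [Sigma^{-1} · (x - mu)] = (3)·(0.1698) + (0)·(0.0283) = 0.5094.

Step 4 — take square root: d = √(0.5094) ≈ 0.7137.

d(x, mu) = √(0.5094) ≈ 0.7137


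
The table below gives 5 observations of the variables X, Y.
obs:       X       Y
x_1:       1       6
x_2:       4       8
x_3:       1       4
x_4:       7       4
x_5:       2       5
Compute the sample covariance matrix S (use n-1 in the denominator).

Step 1 — column means:
  mean(X) = (1 + 4 + 1 + 7 + 2) / 5 = 15/5 = 3
  mean(Y) = (6 + 8 + 4 + 4 + 5) / 5 = 27/5 = 5.4

Step 2 — sample covariance S[i,j] = (1/(n-1)) · Σ_k (x_{k,i} - mean_i) · (x_{k,j} - mean_j), with n-1 = 4.
  S[X,X] = ((-2)·(-2) + (1)·(1) + (-2)·(-2) + (4)·(4) + (-1)·(-1)) / 4 = 26/4 = 6.5
  S[X,Y] = ((-2)·(0.6) + (1)·(2.6) + (-2)·(-1.4) + (4)·(-1.4) + (-1)·(-0.4)) / 4 = -1/4 = -0.25
  S[Y,Y] = ((0.6)·(0.6) + (2.6)·(2.6) + (-1.4)·(-1.4) + (-1.4)·(-1.4) + (-0.4)·(-0.4)) / 4 = 11.2/4 = 2.8

S is symmetric (S[j,i] = S[i,j]). Assembling:

S = [[6.5, -0.25],
 [-0.25, 2.8]]


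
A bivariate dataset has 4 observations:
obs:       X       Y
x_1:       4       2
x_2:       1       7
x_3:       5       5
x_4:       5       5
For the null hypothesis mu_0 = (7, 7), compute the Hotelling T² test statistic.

Step 1 — sample mean vector:
  mean(X) = (4 + 1 + 5 + 5) / 4 = 15/4 = 3.75
  mean(Y) = (2 + 7 + 5 + 5) / 4 = 19/4 = 4.75
  x̄ = (3.75, 4.75),  deviation x̄ - mu_0 = (3.75, 4.75) - (7, 7) = (-3.25, -2.25).

Step 2 — sample covariance matrix, S[i,j] = (1/(n-1)) · Σ_k (x_{k,i} - mean_i) · (x_{k,j} - mean_j), divisor n-1 = 3:
  S[X,X] = ((0.25)·(0.25) + (-2.75)·(-2.75) + (1.25)·(1.25) + (1.25)·(1.25)) / 3 = 10.75/3 = 3.5833
  S[X,Y] = ((0.25)·(-2.75) + (-2.75)·(2.25) + (1.25)·(0.25) + (1.25)·(0.25)) / 3 = -6.25/3 = -2.0833
  S[Y,Y] = ((-2.75)·(-2.75) + (2.25)·(2.25) + (0.25)·(0.25) + (0.25)·(0.25)) / 3 = 12.75/3 = 4.25
  S = [[3.5833, -2.0833],
 [-2.0833, 4.25]].

Step 3 — invert S. det(S) = 3.5833·4.25 - (-2.0833)² = 10.8889.
  S^{-1} = (1/det) · [[d, -b], [-b, a]] = [[0.3903, 0.1913],
 [0.1913, 0.3291]].

Step 4 — quadratic form (x̄ - mu_0)^T · S^{-1} · (x̄ - mu_0):
  S^{-1} · (x̄ - mu_0) = (-1.699, -1.3622),
  (x̄ - mu_0)^T · [...] = (-3.25)·(-1.699) + (-2.25)·(-1.3622) = 8.5867.

Step 5 — scale by n: T² = 4 · 8.5867 = 34.3469.

T² ≈ 34.3469


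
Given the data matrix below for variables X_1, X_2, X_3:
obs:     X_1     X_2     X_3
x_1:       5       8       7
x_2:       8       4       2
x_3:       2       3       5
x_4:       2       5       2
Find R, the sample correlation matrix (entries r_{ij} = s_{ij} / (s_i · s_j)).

Step 1 — column means:
  mean(X_1) = (5 + 8 + 2 + 2) / 4 = 17/4 = 4.25
  mean(X_2) = (8 + 4 + 3 + 5) / 4 = 20/4 = 5
  mean(X_3) = (7 + 2 + 5 + 2) / 4 = 16/4 = 4

Step 2 — sample variances and covariances s[i,j] = (1/(n-1)) · Σ_k (x_{k,i} - mean_i) · (x_{k,j} - mean_j), with n-1 = 3:
  s[X_1,X_1] = ((0.75)·(0.75) + (3.75)·(3.75) + (-2.25)·(-2.25) + (-2.25)·(-2.25)) / 3 = 24.75/3 = 8.25
  s[X_1,X_2] = ((0.75)·(3) + (3.75)·(-1) + (-2.25)·(-2) + (-2.25)·(0)) / 3 = 3/3 = 1
  s[X_1,X_3] = ((0.75)·(3) + (3.75)·(-2) + (-2.25)·(1) + (-2.25)·(-2)) / 3 = -3/3 = -1
  s[X_2,X_2] = ((3)·(3) + (-1)·(-1) + (-2)·(-2) + (0)·(0)) / 3 = 14/3 = 4.6667
  s[X_2,X_3] = ((3)·(3) + (-1)·(-2) + (-2)·(1) + (0)·(-2)) / 3 = 9/3 = 3
  s[X_3,X_3] = ((3)·(3) + (-2)·(-2) + (1)·(1) + (-2)·(-2)) / 3 = 18/3 = 6
  Sample standard deviations s_i = √(s[i,i]):
  s(X_1) = √(8.25) = 2.8723
  s(X_2) = √(4.6667) = 2.1602
  s(X_3) = √(6) = 2.4495

Step 3 — r_{ij} = s_{ij} / (s_i · s_j):
  r[X_1,X_1] = 1 (diagonal).
  r[X_1,X_2] = 1 / (2.8723 · 2.1602) = 1 / 6.2048 = 0.1612
  r[X_1,X_3] = -1 / (2.8723 · 2.4495) = -1 / 7.0356 = -0.1421
  r[X_2,X_2] = 1 (diagonal).
  r[X_2,X_3] = 3 / (2.1602 · 2.4495) = 3 / 5.2915 = 0.5669
  r[X_3,X_3] = 1 (diagonal).

R is symmetric with unit diagonal. Assembling:

R = [[1, 0.1612, -0.1421],
 [0.1612, 1, 0.5669],
 [-0.1421, 0.5669, 1]]


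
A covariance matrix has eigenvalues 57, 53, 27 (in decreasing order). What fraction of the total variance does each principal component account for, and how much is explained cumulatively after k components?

Step 1 — total variance = trace(Sigma) = Σ λ_i = 57 + 53 + 27 = 137.

Step 2 — fraction explained by component i = λ_i / Σ λ:
  PC1: 57/137 = 0.4161
  PC2: 53/137 = 0.3869
  PC3: 27/137 = 0.1971

Step 3 — cumulative fraction after k components = (λ_1 + ... + λ_k) / Σ λ:
  k = 1: 57/137 = 0.4161
  k = 2: (57 + 53)/137 = 110/137 = 0.8029
  k = 3: (57 + 53 + 27)/137 = 137/137 = 1

Summary (fraction, with percent):

explained: PC1 0.4161 (41.61%), PC2 0.3869 (38.69%), PC3 0.1971 (19.71%);  cumulative: 0.4161, 0.8029, 1


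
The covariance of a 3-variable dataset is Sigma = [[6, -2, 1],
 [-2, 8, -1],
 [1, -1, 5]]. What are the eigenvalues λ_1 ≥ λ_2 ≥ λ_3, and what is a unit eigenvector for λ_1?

Step 1 — characteristic polynomial p(λ) = det(λI - Sigma) = λ³ - tr·λ² + c_1·λ - det, where tr = trace, c_1 = sum of the principal 2×2 minors, det = det(Sigma):
  tr = 6 + 8 + 5 = 19,
  c_1 = (6·8 - (-2)²) + (6·5 - (1)²) + (8·5 - (-1)²) = 44 + 29 + 39 = 112,
  det = 6·(8·5 - (-1)²) - (-2)·((-2)·5 - (-1)·(1)) + (1)·((-2)·(-1) - 8·(1)) = 6·(39) - (-2)·(-9) + (1)·(-6) = 210.
  So p(λ) = λ³ - 19λ² + 112λ - 210.
Step 2 — look for an integer root (rational root theorem: any rational root is an integer divisor of 210). Testing λ = 5:
  p(5) = 125 - 475 + 560 - 210 = 0  ✓
  Dividing out (λ - 5): p(λ) = (λ - 5)(λ² - 14λ + 42).
Step 3 — remaining eigenvalues from the quadratic λ² - 14λ + 42 = 0:
  Δ = 14² - 4·42 = 196 - 168 = 28,  λ = (14 ± √28)/2 = (14 ± 5.2915)/2 ≈ 9.6458 or 4.3542.
  Sorted: λ_1 = 9.6458,  λ_2 = 5,  λ_3 = 4.3542  (check: sum = 19 = tr ✓).

Step 4 — unit eigenvector for λ_1 ≈ 9.6458: v spans the null space of (Sigma - λ_1 I), whose rows are
  r_1 = (-3.6458, -2, 1),  r_2 = (-2, -1.6458, -1),  r_3 = (1, -1, -4.6458).
  v is orthogonal to every row, so take v ∝ r_1 × r_2 = ((-2)·(-1) - (1)·(-1.6458), (1)·(-2) - (-3.6458)·(-1), (-3.6458)·(-1.6458) - (-2)·(-2)) ≈ (3.6458, -5.6458, 2).
  Let u = (3.6458, -5.6458, 2).
  ||u|| = √((3.6458)² + (-5.6458)² + (2)²) = √(49.166) ≈ 7.0118,  v_1 = u/||u|| ≈ (0.5199, -0.8052, 0.2852) (||v_1|| = 1).

λ_1 = 9.6458,  λ_2 = 5,  λ_3 = 4.3542;  v_1 ≈ (0.5199, -0.8052, 0.2852)


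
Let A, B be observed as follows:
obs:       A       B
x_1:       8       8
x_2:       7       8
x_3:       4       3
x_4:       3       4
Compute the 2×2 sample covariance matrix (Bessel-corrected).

Step 1 — column means:
  mean(A) = (8 + 7 + 4 + 3) / 4 = 22/4 = 5.5
  mean(B) = (8 + 8 + 3 + 4) / 4 = 23/4 = 5.75

Step 2 — sample covariance S[i,j] = (1/(n-1)) · Σ_k (x_{k,i} - mean_i) · (x_{k,j} - mean_j), with n-1 = 3.
  S[A,A] = ((2.5)·(2.5) + (1.5)·(1.5) + (-1.5)·(-1.5) + (-2.5)·(-2.5)) / 3 = 17/3 = 5.6667
  S[A,B] = ((2.5)·(2.25) + (1.5)·(2.25) + (-1.5)·(-2.75) + (-2.5)·(-1.75)) / 3 = 17.5/3 = 5.8333
  S[B,B] = ((2.25)·(2.25) + (2.25)·(2.25) + (-2.75)·(-2.75) + (-1.75)·(-1.75)) / 3 = 20.75/3 = 6.9167

S is symmetric (S[j,i] = S[i,j]). Assembling:

S = [[5.6667, 5.8333],
 [5.8333, 6.9167]]


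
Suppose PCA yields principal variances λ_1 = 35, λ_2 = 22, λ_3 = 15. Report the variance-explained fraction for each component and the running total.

Step 1 — total variance = trace(Sigma) = Σ λ_i = 35 + 22 + 15 = 72.

Step 2 — fraction explained by component i = λ_i / Σ λ:
  PC1: 35/72 = 0.4861
  PC2: 22/72 = 0.3056
  PC3: 15/72 = 0.2083

Step 3 — cumulative fraction after k components = (λ_1 + ... + λ_k) / Σ λ:
  k = 1: 35/72 = 0.4861
  k = 2: (35 + 22)/72 = 57/72 = 0.7917
  k = 3: (35 + 22 + 15)/72 = 72/72 = 1

Summary (fraction, with percent):

explained: PC1 0.4861 (48.61%), PC2 0.3056 (30.56%), PC3 0.2083 (20.83%);  cumulative: 0.4861, 0.7917, 1


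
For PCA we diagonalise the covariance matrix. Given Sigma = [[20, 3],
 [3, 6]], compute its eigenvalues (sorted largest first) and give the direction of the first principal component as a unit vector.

Step 1 — characteristic polynomial of 2×2 Sigma:
  det(Sigma - λI) = λ² - trace · λ + det = 0.
  trace = 20 + 6 = 26, det = 20·6 - (3)² = 111.
Step 2 — discriminant:
  Δ = trace² - 4·det = 676 - 444 = 232.
Step 3 — eigenvalues:
  λ = (trace ± √Δ)/2 = (26 ± 15.2315)/2,
  λ_1 = 20.6158,  λ_2 = 5.3842.

Step 4 — unit eigenvector for λ_1: solve (Sigma - λ_1 I)v = 0. First row:
  (20 - 20.6158)·v_x + (3)·v_y = 0, i.e. (-0.6158)·v_x + (3)·v_y = 0,
  so v ∝ (b, λ_1 - a) = (3, 0.6158) = u.
  ||u|| = √((3)² + (0.6158)²) = √(9.3792) ≈ 3.0625,
  v_1 = u/||u|| ≈ (0.9796, 0.2011) (||v_1|| = 1).

λ_1 = 20.6158,  λ_2 = 5.3842;  v_1 ≈ (0.9796, 0.2011)


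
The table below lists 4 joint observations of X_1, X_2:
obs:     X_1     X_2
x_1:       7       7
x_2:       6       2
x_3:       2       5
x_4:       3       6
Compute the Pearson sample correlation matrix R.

Step 1 — column means:
  mean(X_1) = (7 + 6 + 2 + 3) / 4 = 18/4 = 4.5
  mean(X_2) = (7 + 2 + 5 + 6) / 4 = 20/4 = 5

Step 2 — sample variances and covariances s[i,j] = (1/(n-1)) · Σ_k (x_{k,i} - mean_i) · (x_{k,j} - mean_j), with n-1 = 3:
  s[X_1,X_1] = ((2.5)·(2.5) + (1.5)·(1.5) + (-2.5)·(-2.5) + (-1.5)·(-1.5)) / 3 = 17/3 = 5.6667
  s[X_1,X_2] = ((2.5)·(2) + (1.5)·(-3) + (-2.5)·(0) + (-1.5)·(1)) / 3 = -1/3 = -0.3333
  s[X_2,X_2] = ((2)·(2) + (-3)·(-3) + (0)·(0) + (1)·(1)) / 3 = 14/3 = 4.6667
  Sample standard deviations s_i = √(s[i,i]):
  s(X_1) = √(5.6667) = 2.3805
  s(X_2) = √(4.6667) = 2.1602

Step 3 — r_{ij} = s_{ij} / (s_i · s_j):
  r[X_1,X_1] = 1 (diagonal).
  r[X_1,X_2] = -0.3333 / (2.3805 · 2.1602) = -0.3333 / 5.1424 = -0.0648
  r[X_2,X_2] = 1 (diagonal).

R is symmetric with unit diagonal. Assembling:

R = [[1, -0.0648],
 [-0.0648, 1]]


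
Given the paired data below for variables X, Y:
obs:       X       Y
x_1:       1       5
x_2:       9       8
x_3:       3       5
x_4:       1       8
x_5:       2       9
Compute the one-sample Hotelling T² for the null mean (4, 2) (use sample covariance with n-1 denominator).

Step 1 — sample mean vector:
  mean(X) = (1 + 9 + 3 + 1 + 2) / 5 = 16/5 = 3.2
  mean(Y) = (5 + 8 + 5 + 8 + 9) / 5 = 35/5 = 7
  x̄ = (3.2, 7),  deviation x̄ - mu_0 = (3.2, 7) - (4, 2) = (-0.8, 5).

Step 2 — sample covariance matrix, S[i,j] = (1/(n-1)) · Σ_k (x_{k,i} - mean_i) · (x_{k,j} - mean_j), divisor n-1 = 4:
  S[X,X] = ((-2.2)·(-2.2) + (5.8)·(5.8) + (-0.2)·(-0.2) + (-2.2)·(-2.2) + (-1.2)·(-1.2)) / 4 = 44.8/4 = 11.2
  S[X,Y] = ((-2.2)·(-2) + (5.8)·(1) + (-0.2)·(-2) + (-2.2)·(1) + (-1.2)·(2)) / 4 = 6/4 = 1.5
  S[Y,Y] = ((-2)·(-2) + (1)·(1) + (-2)·(-2) + (1)·(1) + (2)·(2)) / 4 = 14/4 = 3.5
  S = [[11.2, 1.5],
 [1.5, 3.5]].

Step 3 — invert S. det(S) = 11.2·3.5 - (1.5)² = 36.95.
  S^{-1} = (1/det) · [[d, -b], [-b, a]] = [[0.0947, -0.0406],
 [-0.0406, 0.3031]].

Step 4 — quadratic form (x̄ - mu_0)^T · S^{-1} · (x̄ - mu_0):
  S^{-1} · (x̄ - mu_0) = (-0.2788, 1.548),
  (x̄ - mu_0)^T · [...] = (-0.8)·(-0.2788) + (5)·(1.548) = 7.9632.

Step 5 — scale by n: T² = 5 · 7.9632 = 39.816.

T² ≈ 39.816


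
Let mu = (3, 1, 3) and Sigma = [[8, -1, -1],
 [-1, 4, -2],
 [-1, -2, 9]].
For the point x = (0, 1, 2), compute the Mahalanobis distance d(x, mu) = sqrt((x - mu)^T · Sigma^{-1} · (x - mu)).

Step 1 — centre the observation: (x - mu) = (-3, 0, -1).

Step 2 — invert Sigma (cofactor / det for 3×3, or solve directly):
  Sigma^{-1} = [[0.1339, 0.046, 0.0251],
 [0.046, 0.2971, 0.0711],
 [0.0251, 0.0711, 0.1297]].

Step 3 — form the quadratic (x - mu)^T · Sigma^{-1} · (x - mu):
  Sigma^{-1} · (x - mu) = (-0.4268, -0.2092, -0.205).
  (x - mu)^T · [Sigma^{-1} · (x - mu)] = (-3)·(-0.4268) + (0)·(-0.2092) + (-1)·(-0.205) = 1.4854.

Step 4 — take square root: d = √(1.4854) ≈ 1.2188.

d(x, mu) = √(1.4854) ≈ 1.2188


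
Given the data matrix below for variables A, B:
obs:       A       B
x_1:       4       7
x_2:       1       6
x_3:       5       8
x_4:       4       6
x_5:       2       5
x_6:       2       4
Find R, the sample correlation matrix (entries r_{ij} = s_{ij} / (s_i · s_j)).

Step 1 — column means:
  mean(A) = (4 + 1 + 5 + 4 + 2 + 2) / 6 = 18/6 = 3
  mean(B) = (7 + 6 + 8 + 6 + 5 + 4) / 6 = 36/6 = 6

Step 2 — sample variances and covariances s[i,j] = (1/(n-1)) · Σ_k (x_{k,i} - mean_i) · (x_{k,j} - mean_j), with n-1 = 5:
  s[A,A] = ((1)·(1) + (-2)·(-2) + (2)·(2) + (1)·(1) + (-1)·(-1) + (-1)·(-1)) / 5 = 12/5 = 2.4
  s[A,B] = ((1)·(1) + (-2)·(0) + (2)·(2) + (1)·(0) + (-1)·(-1) + (-1)·(-2)) / 5 = 8/5 = 1.6
  s[B,B] = ((1)·(1) + (0)·(0) + (2)·(2) + (0)·(0) + (-1)·(-1) + (-2)·(-2)) / 5 = 10/5 = 2
  Sample standard deviations s_i = √(s[i,i]):
  s(A) = √(2.4) = 1.5492
  s(B) = √(2) = 1.4142

Step 3 — r_{ij} = s_{ij} / (s_i · s_j):
  r[A,A] = 1 (diagonal).
  r[A,B] = 1.6 / (1.5492 · 1.4142) = 1.6 / 2.1909 = 0.7303
  r[B,B] = 1 (diagonal).

R is symmetric with unit diagonal. Assembling:

R = [[1, 0.7303],
 [0.7303, 1]]


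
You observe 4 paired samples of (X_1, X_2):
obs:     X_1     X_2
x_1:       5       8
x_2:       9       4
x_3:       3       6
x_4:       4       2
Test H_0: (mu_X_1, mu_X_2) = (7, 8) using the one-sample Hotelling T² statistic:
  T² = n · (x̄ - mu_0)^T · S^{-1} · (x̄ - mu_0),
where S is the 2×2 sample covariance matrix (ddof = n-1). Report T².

Step 1 — sample mean vector:
  mean(X_1) = (5 + 9 + 3 + 4) / 4 = 21/4 = 5.25
  mean(X_2) = (8 + 4 + 6 + 2) / 4 = 20/4 = 5
  x̄ = (5.25, 5),  deviation x̄ - mu_0 = (5.25, 5) - (7, 8) = (-1.75, -3).

Step 2 — sample covariance matrix, S[i,j] = (1/(n-1)) · Σ_k (x_{k,i} - mean_i) · (x_{k,j} - mean_j), divisor n-1 = 3:
  S[X_1,X_1] = ((-0.25)·(-0.25) + (3.75)·(3.75) + (-2.25)·(-2.25) + (-1.25)·(-1.25)) / 3 = 20.75/3 = 6.9167
  S[X_1,X_2] = ((-0.25)·(3) + (3.75)·(-1) + (-2.25)·(1) + (-1.25)·(-3)) / 3 = -3/3 = -1
  S[X_2,X_2] = ((3)·(3) + (-1)·(-1) + (1)·(1) + (-3)·(-3)) / 3 = 20/3 = 6.6667
  S = [[6.9167, -1],
 [-1, 6.6667]].

Step 3 — invert S. det(S) = 6.9167·6.6667 - (-1)² = 45.1111.
  S^{-1} = (1/det) · [[d, -b], [-b, a]] = [[0.1478, 0.0222],
 [0.0222, 0.1533]].

Step 4 — quadratic form (x̄ - mu_0)^T · S^{-1} · (x̄ - mu_0):
  S^{-1} · (x̄ - mu_0) = (-0.3251, -0.4988),
  (x̄ - mu_0)^T · [...] = (-1.75)·(-0.3251) + (-3)·(-0.4988) = 2.0653.

Step 5 — scale by n: T² = 4 · 2.0653 = 8.2611.

T² ≈ 8.2611


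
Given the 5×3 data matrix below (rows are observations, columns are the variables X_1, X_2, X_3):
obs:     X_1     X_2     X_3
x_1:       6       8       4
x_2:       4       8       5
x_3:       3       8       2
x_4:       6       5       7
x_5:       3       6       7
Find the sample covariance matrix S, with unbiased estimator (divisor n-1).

Step 1 — column means:
  mean(X_1) = (6 + 4 + 3 + 6 + 3) / 5 = 22/5 = 4.4
  mean(X_2) = (8 + 8 + 8 + 5 + 6) / 5 = 35/5 = 7
  mean(X_3) = (4 + 5 + 2 + 7 + 7) / 5 = 25/5 = 5

Step 2 — sample covariance S[i,j] = (1/(n-1)) · Σ_k (x_{k,i} - mean_i) · (x_{k,j} - mean_j), with n-1 = 4.
  S[X_1,X_1] = ((1.6)·(1.6) + (-0.4)·(-0.4) + (-1.4)·(-1.4) + (1.6)·(1.6) + (-1.4)·(-1.4)) / 4 = 9.2/4 = 2.3
  S[X_1,X_2] = ((1.6)·(1) + (-0.4)·(1) + (-1.4)·(1) + (1.6)·(-2) + (-1.4)·(-1)) / 4 = -2/4 = -0.5
  S[X_1,X_3] = ((1.6)·(-1) + (-0.4)·(0) + (-1.4)·(-3) + (1.6)·(2) + (-1.4)·(2)) / 4 = 3/4 = 0.75
  S[X_2,X_2] = ((1)·(1) + (1)·(1) + (1)·(1) + (-2)·(-2) + (-1)·(-1)) / 4 = 8/4 = 2
  S[X_2,X_3] = ((1)·(-1) + (1)·(0) + (1)·(-3) + (-2)·(2) + (-1)·(2)) / 4 = -10/4 = -2.5
  S[X_3,X_3] = ((-1)·(-1) + (0)·(0) + (-3)·(-3) + (2)·(2) + (2)·(2)) / 4 = 18/4 = 4.5

S is symmetric (S[j,i] = S[i,j]). Assembling:

S = [[2.3, -0.5, 0.75],
 [-0.5, 2, -2.5],
 [0.75, -2.5, 4.5]]


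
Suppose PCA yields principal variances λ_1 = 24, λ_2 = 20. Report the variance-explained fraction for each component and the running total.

Step 1 — total variance = trace(Sigma) = Σ λ_i = 24 + 20 = 44.

Step 2 — fraction explained by component i = λ_i / Σ λ:
  PC1: 24/44 = 0.5455
  PC2: 20/44 = 0.4545

Step 3 — cumulative fraction after k components = (λ_1 + ... + λ_k) / Σ λ:
  k = 1: 24/44 = 0.5455
  k = 2: (24 + 20)/44 = 44/44 = 1

Summary (fraction, with percent):

explained: PC1 0.5455 (54.55%), PC2 0.4545 (45.45%);  cumulative: 0.5455, 1


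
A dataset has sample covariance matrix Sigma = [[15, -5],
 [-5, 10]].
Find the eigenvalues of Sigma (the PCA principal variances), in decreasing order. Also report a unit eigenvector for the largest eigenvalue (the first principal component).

Step 1 — characteristic polynomial of 2×2 Sigma:
  det(Sigma - λI) = λ² - trace · λ + det = 0.
  trace = 15 + 10 = 25, det = 15·10 - (-5)² = 125.
Step 2 — discriminant:
  Δ = trace² - 4·det = 625 - 500 = 125.
Step 3 — eigenvalues:
  λ = (trace ± √Δ)/2 = (25 ± 11.1803)/2,
  λ_1 = 18.0902,  λ_2 = 6.9098.

Step 4 — unit eigenvector for λ_1: solve (Sigma - λ_1 I)v = 0. First row:
  (15 - 18.0902)·v_x + (-5)·v_y = 0, i.e. (-3.0902)·v_x + (-5)·v_y = 0,
  so v ∝ (b, λ_1 - a) = (-5, 3.0902); multiply by -1 so the first entry is positive: u = (5, -3.0902).
  ||u|| = √((5)² + (-3.0902)²) = √(34.5492) ≈ 5.8779,
  v_1 = u/||u|| ≈ (0.8507, -0.5257) (||v_1|| = 1).

λ_1 = 18.0902,  λ_2 = 6.9098;  v_1 ≈ (0.8507, -0.5257)


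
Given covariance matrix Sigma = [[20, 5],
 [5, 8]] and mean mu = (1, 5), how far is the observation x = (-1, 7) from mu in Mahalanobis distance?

Step 1 — centre the observation: (x - mu) = (-2, 2).

Step 2 — invert Sigma. det(Sigma) = 20·8 - (5)² = 135.
  Sigma^{-1} = (1/det) · [[d, -b], [-b, a]] = [[0.0593, -0.037],
 [-0.037, 0.1481]].

Step 3 — form the quadratic (x - mu)^T · Sigma^{-1} · (x - mu):
  Sigma^{-1} · (x - mu) = (-0.1926, 0.3704).
  (x - mu)^T · [Sigma^{-1} · (x - mu)] = (-2)·(-0.1926) + (2)·(0.3704) = 1.1259.

Step 4 — take square root: d = √(1.1259) ≈ 1.0611.

d(x, mu) = √(1.1259) ≈ 1.0611


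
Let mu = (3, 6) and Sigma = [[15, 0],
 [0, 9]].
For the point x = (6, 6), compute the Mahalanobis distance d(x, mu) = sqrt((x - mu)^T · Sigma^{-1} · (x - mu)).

Step 1 — centre the observation: (x - mu) = (3, 0).

Step 2 — invert Sigma. det(Sigma) = 15·9 - (0)² = 135.
  Sigma^{-1} = (1/det) · [[d, -b], [-b, a]] = [[0.0667, 0],
 [0, 0.1111]].

Step 3 — form the quadratic (x - mu)^T · Sigma^{-1} · (x - mu):
  Sigma^{-1} · (x - mu) = (0.2, 0).
  (x - mu)^T · [Sigma^{-1} · (x - mu)] = (3)·(0.2) + (0)·(0) = 0.6.

Step 4 — take square root: d = √(0.6) ≈ 0.7746.

d(x, mu) = √(0.6) ≈ 0.7746


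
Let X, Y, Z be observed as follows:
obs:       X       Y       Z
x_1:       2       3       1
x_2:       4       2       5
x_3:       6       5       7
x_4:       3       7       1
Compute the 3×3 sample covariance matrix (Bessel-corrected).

Step 1 — column means:
  mean(X) = (2 + 4 + 6 + 3) / 4 = 15/4 = 3.75
  mean(Y) = (3 + 2 + 5 + 7) / 4 = 17/4 = 4.25
  mean(Z) = (1 + 5 + 7 + 1) / 4 = 14/4 = 3.5

Step 2 — sample covariance S[i,j] = (1/(n-1)) · Σ_k (x_{k,i} - mean_i) · (x_{k,j} - mean_j), with n-1 = 3.
  S[X,X] = ((-1.75)·(-1.75) + (0.25)·(0.25) + (2.25)·(2.25) + (-0.75)·(-0.75)) / 3 = 8.75/3 = 2.9167
  S[X,Y] = ((-1.75)·(-1.25) + (0.25)·(-2.25) + (2.25)·(0.75) + (-0.75)·(2.75)) / 3 = 1.25/3 = 0.4167
  S[X,Z] = ((-1.75)·(-2.5) + (0.25)·(1.5) + (2.25)·(3.5) + (-0.75)·(-2.5)) / 3 = 14.5/3 = 4.8333
  S[Y,Y] = ((-1.25)·(-1.25) + (-2.25)·(-2.25) + (0.75)·(0.75) + (2.75)·(2.75)) / 3 = 14.75/3 = 4.9167
  S[Y,Z] = ((-1.25)·(-2.5) + (-2.25)·(1.5) + (0.75)·(3.5) + (2.75)·(-2.5)) / 3 = -4.5/3 = -1.5
  S[Z,Z] = ((-2.5)·(-2.5) + (1.5)·(1.5) + (3.5)·(3.5) + (-2.5)·(-2.5)) / 3 = 27/3 = 9

S is symmetric (S[j,i] = S[i,j]). Assembling:

S = [[2.9167, 0.4167, 4.8333],
 [0.4167, 4.9167, -1.5],
 [4.8333, -1.5, 9]]


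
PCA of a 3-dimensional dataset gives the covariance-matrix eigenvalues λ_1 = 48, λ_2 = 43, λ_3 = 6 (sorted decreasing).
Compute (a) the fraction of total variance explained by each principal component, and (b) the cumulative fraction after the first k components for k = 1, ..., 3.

Step 1 — total variance = trace(Sigma) = Σ λ_i = 48 + 43 + 6 = 97.

Step 2 — fraction explained by component i = λ_i / Σ λ:
  PC1: 48/97 = 0.4948
  PC2: 43/97 = 0.4433
  PC3: 6/97 = 0.0619

Step 3 — cumulative fraction after k components = (λ_1 + ... + λ_k) / Σ λ:
  k = 1: 48/97 = 0.4948
  k = 2: (48 + 43)/97 = 91/97 = 0.9381
  k = 3: (48 + 43 + 6)/97 = 97/97 = 1

Summary (fraction, with percent):

explained: PC1 0.4948 (49.48%), PC2 0.4433 (44.33%), PC3 0.0619 (6.19%);  cumulative: 0.4948, 0.9381, 1


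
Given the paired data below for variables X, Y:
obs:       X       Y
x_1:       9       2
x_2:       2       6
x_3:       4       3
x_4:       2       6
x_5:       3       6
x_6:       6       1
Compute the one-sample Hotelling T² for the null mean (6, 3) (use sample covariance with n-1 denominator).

Step 1 — sample mean vector:
  mean(X) = (9 + 2 + 4 + 2 + 3 + 6) / 6 = 26/6 = 4.3333
  mean(Y) = (2 + 6 + 3 + 6 + 6 + 1) / 6 = 24/6 = 4
  x̄ = (4.3333, 4),  deviation x̄ - mu_0 = (4.3333, 4) - (6, 3) = (-1.6667, 1).

Step 2 — sample covariance matrix, S[i,j] = (1/(n-1)) · Σ_k (x_{k,i} - mean_i) · (x_{k,j} - mean_j), divisor n-1 = 5:
  S[X,X] = ((4.6667)·(4.6667) + (-2.3333)·(-2.3333) + (-0.3333)·(-0.3333) + (-2.3333)·(-2.3333) + (-1.3333)·(-1.3333) + (1.6667)·(1.6667)) / 5 = 37.3333/5 = 7.4667
  S[X,Y] = ((4.6667)·(-2) + (-2.3333)·(2) + (-0.3333)·(-1) + (-2.3333)·(2) + (-1.3333)·(2) + (1.6667)·(-3)) / 5 = -26/5 = -5.2
  S[Y,Y] = ((-2)·(-2) + (2)·(2) + (-1)·(-1) + (2)·(2) + (2)·(2) + (-3)·(-3)) / 5 = 26/5 = 5.2
  S = [[7.4667, -5.2],
 [-5.2, 5.2]].

Step 3 — invert S. det(S) = 7.4667·5.2 - (-5.2)² = 11.7867.
  S^{-1} = (1/det) · [[d, -b], [-b, a]] = [[0.4412, 0.4412],
 [0.4412, 0.6335]].

Step 4 — quadratic form (x̄ - mu_0)^T · S^{-1} · (x̄ - mu_0):
  S^{-1} · (x̄ - mu_0) = (-0.2941, -0.1018),
  (x̄ - mu_0)^T · [...] = (-1.6667)·(-0.2941) + (1)·(-0.1018) = 0.3884.

Step 5 — scale by n: T² = 6 · 0.3884 = 2.3303.

T² ≈ 2.3303


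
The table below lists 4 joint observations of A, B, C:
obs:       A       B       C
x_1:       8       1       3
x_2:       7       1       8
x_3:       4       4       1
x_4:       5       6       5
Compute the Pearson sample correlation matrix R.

Step 1 — column means:
  mean(A) = (8 + 7 + 4 + 5) / 4 = 24/4 = 6
  mean(B) = (1 + 1 + 4 + 6) / 4 = 12/4 = 3
  mean(C) = (3 + 8 + 1 + 5) / 4 = 17/4 = 4.25

Step 2 — sample variances and covariances s[i,j] = (1/(n-1)) · Σ_k (x_{k,i} - mean_i) · (x_{k,j} - mean_j), with n-1 = 3:
  s[A,A] = ((2)·(2) + (1)·(1) + (-2)·(-2) + (-1)·(-1)) / 3 = 10/3 = 3.3333
  s[A,B] = ((2)·(-2) + (1)·(-2) + (-2)·(1) + (-1)·(3)) / 3 = -11/3 = -3.6667
  s[A,C] = ((2)·(-1.25) + (1)·(3.75) + (-2)·(-3.25) + (-1)·(0.75)) / 3 = 7/3 = 2.3333
  s[B,B] = ((-2)·(-2) + (-2)·(-2) + (1)·(1) + (3)·(3)) / 3 = 18/3 = 6
  s[B,C] = ((-2)·(-1.25) + (-2)·(3.75) + (1)·(-3.25) + (3)·(0.75)) / 3 = -6/3 = -2
  s[C,C] = ((-1.25)·(-1.25) + (3.75)·(3.75) + (-3.25)·(-3.25) + (0.75)·(0.75)) / 3 = 26.75/3 = 8.9167
  Sample standard deviations s_i = √(s[i,i]):
  s(A) = √(3.3333) = 1.8257
  s(B) = √(6) = 2.4495
  s(C) = √(8.9167) = 2.9861

Step 3 — r_{ij} = s_{ij} / (s_i · s_j):
  r[A,A] = 1 (diagonal).
  r[A,B] = -3.6667 / (1.8257 · 2.4495) = -3.6667 / 4.4721 = -0.8199
  r[A,C] = 2.3333 / (1.8257 · 2.9861) = 2.3333 / 5.4518 = 0.428
  r[B,B] = 1 (diagonal).
  r[B,C] = -2 / (2.4495 · 2.9861) = -2 / 7.3144 = -0.2734
  r[C,C] = 1 (diagonal).

R is symmetric with unit diagonal. Assembling:

R = [[1, -0.8199, 0.428],
 [-0.8199, 1, -0.2734],
 [0.428, -0.2734, 1]]


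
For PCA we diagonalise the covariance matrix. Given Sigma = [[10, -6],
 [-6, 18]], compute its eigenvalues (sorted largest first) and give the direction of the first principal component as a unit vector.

Step 1 — characteristic polynomial of 2×2 Sigma:
  det(Sigma - λI) = λ² - trace · λ + det = 0.
  trace = 10 + 18 = 28, det = 10·18 - (-6)² = 144.
Step 2 — discriminant:
  Δ = trace² - 4·det = 784 - 576 = 208.
Step 3 — eigenvalues:
  λ = (trace ± √Δ)/2 = (28 ± 14.4222)/2,
  λ_1 = 21.2111,  λ_2 = 6.7889.

Step 4 — unit eigenvector for λ_1: solve (Sigma - λ_1 I)v = 0. First row:
  (10 - 21.2111)·v_x + (-6)·v_y = 0, i.e. (-11.2111)·v_x + (-6)·v_y = 0,
  so v ∝ (b, λ_1 - a) = (-6, 11.2111); multiply by -1 so the first entry is positive: u = (6, -11.2111).
  ||u|| = √((6)² + (-11.2111)²) = √(161.6888) ≈ 12.7157,
  v_1 = u/||u|| ≈ (0.4719, -0.8817) (||v_1|| = 1).

λ_1 = 21.2111,  λ_2 = 6.7889;  v_1 ≈ (0.4719, -0.8817)


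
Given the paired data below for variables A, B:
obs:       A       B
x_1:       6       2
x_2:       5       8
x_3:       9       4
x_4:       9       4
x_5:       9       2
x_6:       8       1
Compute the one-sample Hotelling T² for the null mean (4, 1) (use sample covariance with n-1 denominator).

Step 1 — sample mean vector:
  mean(A) = (6 + 5 + 9 + 9 + 9 + 8) / 6 = 46/6 = 7.6667
  mean(B) = (2 + 8 + 4 + 4 + 2 + 1) / 6 = 21/6 = 3.5
  x̄ = (7.6667, 3.5),  deviation x̄ - mu_0 = (7.6667, 3.5) - (4, 1) = (3.6667, 2.5).

Step 2 — sample covariance matrix, S[i,j] = (1/(n-1)) · Σ_k (x_{k,i} - mean_i) · (x_{k,j} - mean_j), divisor n-1 = 5:
  S[A,A] = ((-1.6667)·(-1.6667) + (-2.6667)·(-2.6667) + (1.3333)·(1.3333) + (1.3333)·(1.3333) + (1.3333)·(1.3333) + (0.3333)·(0.3333)) / 5 = 15.3333/5 = 3.0667
  S[A,B] = ((-1.6667)·(-1.5) + (-2.6667)·(4.5) + (1.3333)·(0.5) + (1.3333)·(0.5) + (1.3333)·(-1.5) + (0.3333)·(-2.5)) / 5 = -11/5 = -2.2
  S[B,B] = ((-1.5)·(-1.5) + (4.5)·(4.5) + (0.5)·(0.5) + (0.5)·(0.5) + (-1.5)·(-1.5) + (-2.5)·(-2.5)) / 5 = 31.5/5 = 6.3
  S = [[3.0667, -2.2],
 [-2.2, 6.3]].

Step 3 — invert S. det(S) = 3.0667·6.3 - (-2.2)² = 14.48.
  S^{-1} = (1/det) · [[d, -b], [-b, a]] = [[0.4351, 0.1519],
 [0.1519, 0.2118]].

Step 4 — quadratic form (x̄ - mu_0)^T · S^{-1} · (x̄ - mu_0):
  S^{-1} · (x̄ - mu_0) = (1.9751, 1.0866),
  (x̄ - mu_0)^T · [...] = (3.6667)·(1.9751) + (2.5)·(1.0866) = 9.9586.

Step 5 — scale by n: T² = 6 · 9.9586 = 59.7514.

T² ≈ 59.7514


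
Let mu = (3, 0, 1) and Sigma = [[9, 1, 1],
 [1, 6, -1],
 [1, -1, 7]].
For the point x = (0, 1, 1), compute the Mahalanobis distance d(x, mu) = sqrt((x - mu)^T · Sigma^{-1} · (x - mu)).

Step 1 — centre the observation: (x - mu) = (-3, 1, 0).

Step 2 — invert Sigma (cofactor / det for 3×3, or solve directly):
  Sigma^{-1} = [[0.1158, -0.0226, -0.0198],
 [-0.0226, 0.1751, 0.0282],
 [-0.0198, 0.0282, 0.1497]].

Step 3 — form the quadratic (x - mu)^T · Sigma^{-1} · (x - mu):
  Sigma^{-1} · (x - mu) = (-0.3701, 0.2429, 0.0876).
  (x - mu)^T · [Sigma^{-1} · (x - mu)] = (-3)·(-0.3701) + (1)·(0.2429) + (0)·(0.0876) = 1.3531.

Step 4 — take square root: d = √(1.3531) ≈ 1.1632.

d(x, mu) = √(1.3531) ≈ 1.1632


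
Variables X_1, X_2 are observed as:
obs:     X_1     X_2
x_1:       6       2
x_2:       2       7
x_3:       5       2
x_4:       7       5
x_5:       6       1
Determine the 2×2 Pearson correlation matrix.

Step 1 — column means:
  mean(X_1) = (6 + 2 + 5 + 7 + 6) / 5 = 26/5 = 5.2
  mean(X_2) = (2 + 7 + 2 + 5 + 1) / 5 = 17/5 = 3.4

Step 2 — sample variances and covariances s[i,j] = (1/(n-1)) · Σ_k (x_{k,i} - mean_i) · (x_{k,j} - mean_j), with n-1 = 4:
  s[X_1,X_1] = ((0.8)·(0.8) + (-3.2)·(-3.2) + (-0.2)·(-0.2) + (1.8)·(1.8) + (0.8)·(0.8)) / 4 = 14.8/4 = 3.7
  s[X_1,X_2] = ((0.8)·(-1.4) + (-3.2)·(3.6) + (-0.2)·(-1.4) + (1.8)·(1.6) + (0.8)·(-2.4)) / 4 = -11.4/4 = -2.85
  s[X_2,X_2] = ((-1.4)·(-1.4) + (3.6)·(3.6) + (-1.4)·(-1.4) + (1.6)·(1.6) + (-2.4)·(-2.4)) / 4 = 25.2/4 = 6.3
  Sample standard deviations s_i = √(s[i,i]):
  s(X_1) = √(3.7) = 1.9235
  s(X_2) = √(6.3) = 2.51

Step 3 — r_{ij} = s_{ij} / (s_i · s_j):
  r[X_1,X_1] = 1 (diagonal).
  r[X_1,X_2] = -2.85 / (1.9235 · 2.51) = -2.85 / 4.828 = -0.5903
  r[X_2,X_2] = 1 (diagonal).

R is symmetric with unit diagonal. Assembling:

R = [[1, -0.5903],
 [-0.5903, 1]]


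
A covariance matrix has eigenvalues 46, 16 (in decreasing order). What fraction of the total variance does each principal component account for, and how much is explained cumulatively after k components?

Step 1 — total variance = trace(Sigma) = Σ λ_i = 46 + 16 = 62.

Step 2 — fraction explained by component i = λ_i / Σ λ:
  PC1: 46/62 = 0.7419
  PC2: 16/62 = 0.2581

Step 3 — cumulative fraction after k components = (λ_1 + ... + λ_k) / Σ λ:
  k = 1: 46/62 = 0.7419
  k = 2: (46 + 16)/62 = 62/62 = 1

Summary (fraction, with percent):

explained: PC1 0.7419 (74.19%), PC2 0.2581 (25.81%);  cumulative: 0.7419, 1


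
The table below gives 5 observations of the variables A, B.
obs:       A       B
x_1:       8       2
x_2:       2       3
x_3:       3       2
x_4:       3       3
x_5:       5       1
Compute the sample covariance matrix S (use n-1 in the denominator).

Step 1 — column means:
  mean(A) = (8 + 2 + 3 + 3 + 5) / 5 = 21/5 = 4.2
  mean(B) = (2 + 3 + 2 + 3 + 1) / 5 = 11/5 = 2.2

Step 2 — sample covariance S[i,j] = (1/(n-1)) · Σ_k (x_{k,i} - mean_i) · (x_{k,j} - mean_j), with n-1 = 4.
  S[A,A] = ((3.8)·(3.8) + (-2.2)·(-2.2) + (-1.2)·(-1.2) + (-1.2)·(-1.2) + (0.8)·(0.8)) / 4 = 22.8/4 = 5.7
  S[A,B] = ((3.8)·(-0.2) + (-2.2)·(0.8) + (-1.2)·(-0.2) + (-1.2)·(0.8) + (0.8)·(-1.2)) / 4 = -4.2/4 = -1.05
  S[B,B] = ((-0.2)·(-0.2) + (0.8)·(0.8) + (-0.2)·(-0.2) + (0.8)·(0.8) + (-1.2)·(-1.2)) / 4 = 2.8/4 = 0.7

S is symmetric (S[j,i] = S[i,j]). Assembling:

S = [[5.7, -1.05],
 [-1.05, 0.7]]


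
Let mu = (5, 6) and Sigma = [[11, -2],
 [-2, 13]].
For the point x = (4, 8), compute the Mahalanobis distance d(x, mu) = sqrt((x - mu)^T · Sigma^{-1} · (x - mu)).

Step 1 — centre the observation: (x - mu) = (-1, 2).

Step 2 — invert Sigma. det(Sigma) = 11·13 - (-2)² = 139.
  Sigma^{-1} = (1/det) · [[d, -b], [-b, a]] = [[0.0935, 0.0144],
 [0.0144, 0.0791]].

Step 3 — form the quadratic (x - mu)^T · Sigma^{-1} · (x - mu):
  Sigma^{-1} · (x - mu) = (-0.0647, 0.1439).
  (x - mu)^T · [Sigma^{-1} · (x - mu)] = (-1)·(-0.0647) + (2)·(0.1439) = 0.3525.

Step 4 — take square root: d = √(0.3525) ≈ 0.5937.

d(x, mu) = √(0.3525) ≈ 0.5937
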